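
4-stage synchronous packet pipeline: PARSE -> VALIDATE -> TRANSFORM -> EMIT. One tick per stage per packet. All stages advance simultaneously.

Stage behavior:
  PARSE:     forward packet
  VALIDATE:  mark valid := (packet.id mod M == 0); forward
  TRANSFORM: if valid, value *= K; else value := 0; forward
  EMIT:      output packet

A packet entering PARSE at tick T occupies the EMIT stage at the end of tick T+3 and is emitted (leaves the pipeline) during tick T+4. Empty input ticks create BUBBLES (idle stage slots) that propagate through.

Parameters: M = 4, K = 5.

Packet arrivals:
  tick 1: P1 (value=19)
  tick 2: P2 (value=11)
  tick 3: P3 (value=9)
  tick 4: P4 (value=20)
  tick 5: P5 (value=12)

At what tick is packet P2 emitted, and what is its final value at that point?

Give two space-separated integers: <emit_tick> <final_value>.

Tick 1: [PARSE:P1(v=19,ok=F), VALIDATE:-, TRANSFORM:-, EMIT:-] out:-; in:P1
Tick 2: [PARSE:P2(v=11,ok=F), VALIDATE:P1(v=19,ok=F), TRANSFORM:-, EMIT:-] out:-; in:P2
Tick 3: [PARSE:P3(v=9,ok=F), VALIDATE:P2(v=11,ok=F), TRANSFORM:P1(v=0,ok=F), EMIT:-] out:-; in:P3
Tick 4: [PARSE:P4(v=20,ok=F), VALIDATE:P3(v=9,ok=F), TRANSFORM:P2(v=0,ok=F), EMIT:P1(v=0,ok=F)] out:-; in:P4
Tick 5: [PARSE:P5(v=12,ok=F), VALIDATE:P4(v=20,ok=T), TRANSFORM:P3(v=0,ok=F), EMIT:P2(v=0,ok=F)] out:P1(v=0); in:P5
Tick 6: [PARSE:-, VALIDATE:P5(v=12,ok=F), TRANSFORM:P4(v=100,ok=T), EMIT:P3(v=0,ok=F)] out:P2(v=0); in:-
Tick 7: [PARSE:-, VALIDATE:-, TRANSFORM:P5(v=0,ok=F), EMIT:P4(v=100,ok=T)] out:P3(v=0); in:-
Tick 8: [PARSE:-, VALIDATE:-, TRANSFORM:-, EMIT:P5(v=0,ok=F)] out:P4(v=100); in:-
Tick 9: [PARSE:-, VALIDATE:-, TRANSFORM:-, EMIT:-] out:P5(v=0); in:-
P2: arrives tick 2, valid=False (id=2, id%4=2), emit tick 6, final value 0

Answer: 6 0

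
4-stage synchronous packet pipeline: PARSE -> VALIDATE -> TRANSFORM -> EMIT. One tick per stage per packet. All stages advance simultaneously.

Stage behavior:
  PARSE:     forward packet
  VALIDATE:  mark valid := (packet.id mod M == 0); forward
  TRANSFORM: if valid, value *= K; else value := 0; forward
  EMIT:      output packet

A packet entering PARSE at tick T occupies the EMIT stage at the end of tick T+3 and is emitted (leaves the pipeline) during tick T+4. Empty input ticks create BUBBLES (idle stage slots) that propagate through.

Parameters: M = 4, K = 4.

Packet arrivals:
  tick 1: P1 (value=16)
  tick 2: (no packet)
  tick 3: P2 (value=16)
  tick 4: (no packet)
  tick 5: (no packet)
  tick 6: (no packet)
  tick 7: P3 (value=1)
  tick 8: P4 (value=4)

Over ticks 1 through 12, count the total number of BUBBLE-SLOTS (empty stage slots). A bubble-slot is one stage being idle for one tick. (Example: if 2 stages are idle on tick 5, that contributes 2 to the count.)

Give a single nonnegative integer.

Tick 1: [PARSE:P1(v=16,ok=F), VALIDATE:-, TRANSFORM:-, EMIT:-] out:-; bubbles=3
Tick 2: [PARSE:-, VALIDATE:P1(v=16,ok=F), TRANSFORM:-, EMIT:-] out:-; bubbles=3
Tick 3: [PARSE:P2(v=16,ok=F), VALIDATE:-, TRANSFORM:P1(v=0,ok=F), EMIT:-] out:-; bubbles=2
Tick 4: [PARSE:-, VALIDATE:P2(v=16,ok=F), TRANSFORM:-, EMIT:P1(v=0,ok=F)] out:-; bubbles=2
Tick 5: [PARSE:-, VALIDATE:-, TRANSFORM:P2(v=0,ok=F), EMIT:-] out:P1(v=0); bubbles=3
Tick 6: [PARSE:-, VALIDATE:-, TRANSFORM:-, EMIT:P2(v=0,ok=F)] out:-; bubbles=3
Tick 7: [PARSE:P3(v=1,ok=F), VALIDATE:-, TRANSFORM:-, EMIT:-] out:P2(v=0); bubbles=3
Tick 8: [PARSE:P4(v=4,ok=F), VALIDATE:P3(v=1,ok=F), TRANSFORM:-, EMIT:-] out:-; bubbles=2
Tick 9: [PARSE:-, VALIDATE:P4(v=4,ok=T), TRANSFORM:P3(v=0,ok=F), EMIT:-] out:-; bubbles=2
Tick 10: [PARSE:-, VALIDATE:-, TRANSFORM:P4(v=16,ok=T), EMIT:P3(v=0,ok=F)] out:-; bubbles=2
Tick 11: [PARSE:-, VALIDATE:-, TRANSFORM:-, EMIT:P4(v=16,ok=T)] out:P3(v=0); bubbles=3
Tick 12: [PARSE:-, VALIDATE:-, TRANSFORM:-, EMIT:-] out:P4(v=16); bubbles=4
Total bubble-slots: 32

Answer: 32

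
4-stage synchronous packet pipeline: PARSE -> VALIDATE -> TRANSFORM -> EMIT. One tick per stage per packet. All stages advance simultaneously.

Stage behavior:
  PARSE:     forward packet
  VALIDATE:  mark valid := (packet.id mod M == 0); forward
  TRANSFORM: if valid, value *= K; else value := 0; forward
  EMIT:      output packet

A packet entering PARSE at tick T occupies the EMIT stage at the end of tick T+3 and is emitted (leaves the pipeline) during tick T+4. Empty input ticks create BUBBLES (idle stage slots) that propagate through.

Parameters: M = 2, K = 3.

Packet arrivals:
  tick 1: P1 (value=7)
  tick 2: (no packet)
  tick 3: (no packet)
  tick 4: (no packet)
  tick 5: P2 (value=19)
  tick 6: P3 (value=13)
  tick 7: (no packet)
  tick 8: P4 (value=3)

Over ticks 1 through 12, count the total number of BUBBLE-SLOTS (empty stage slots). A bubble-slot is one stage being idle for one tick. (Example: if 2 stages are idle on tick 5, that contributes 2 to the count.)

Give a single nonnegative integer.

Tick 1: [PARSE:P1(v=7,ok=F), VALIDATE:-, TRANSFORM:-, EMIT:-] out:-; bubbles=3
Tick 2: [PARSE:-, VALIDATE:P1(v=7,ok=F), TRANSFORM:-, EMIT:-] out:-; bubbles=3
Tick 3: [PARSE:-, VALIDATE:-, TRANSFORM:P1(v=0,ok=F), EMIT:-] out:-; bubbles=3
Tick 4: [PARSE:-, VALIDATE:-, TRANSFORM:-, EMIT:P1(v=0,ok=F)] out:-; bubbles=3
Tick 5: [PARSE:P2(v=19,ok=F), VALIDATE:-, TRANSFORM:-, EMIT:-] out:P1(v=0); bubbles=3
Tick 6: [PARSE:P3(v=13,ok=F), VALIDATE:P2(v=19,ok=T), TRANSFORM:-, EMIT:-] out:-; bubbles=2
Tick 7: [PARSE:-, VALIDATE:P3(v=13,ok=F), TRANSFORM:P2(v=57,ok=T), EMIT:-] out:-; bubbles=2
Tick 8: [PARSE:P4(v=3,ok=F), VALIDATE:-, TRANSFORM:P3(v=0,ok=F), EMIT:P2(v=57,ok=T)] out:-; bubbles=1
Tick 9: [PARSE:-, VALIDATE:P4(v=3,ok=T), TRANSFORM:-, EMIT:P3(v=0,ok=F)] out:P2(v=57); bubbles=2
Tick 10: [PARSE:-, VALIDATE:-, TRANSFORM:P4(v=9,ok=T), EMIT:-] out:P3(v=0); bubbles=3
Tick 11: [PARSE:-, VALIDATE:-, TRANSFORM:-, EMIT:P4(v=9,ok=T)] out:-; bubbles=3
Tick 12: [PARSE:-, VALIDATE:-, TRANSFORM:-, EMIT:-] out:P4(v=9); bubbles=4
Total bubble-slots: 32

Answer: 32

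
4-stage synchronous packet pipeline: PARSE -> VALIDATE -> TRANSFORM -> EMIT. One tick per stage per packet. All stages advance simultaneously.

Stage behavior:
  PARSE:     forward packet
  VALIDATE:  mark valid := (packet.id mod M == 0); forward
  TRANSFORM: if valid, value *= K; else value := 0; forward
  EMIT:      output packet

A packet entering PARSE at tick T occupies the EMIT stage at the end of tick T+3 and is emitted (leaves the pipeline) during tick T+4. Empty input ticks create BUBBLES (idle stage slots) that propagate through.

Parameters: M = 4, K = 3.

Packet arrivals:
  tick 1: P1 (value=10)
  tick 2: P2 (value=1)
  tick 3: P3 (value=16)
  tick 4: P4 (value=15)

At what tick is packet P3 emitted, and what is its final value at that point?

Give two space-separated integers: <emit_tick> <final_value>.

Tick 1: [PARSE:P1(v=10,ok=F), VALIDATE:-, TRANSFORM:-, EMIT:-] out:-; in:P1
Tick 2: [PARSE:P2(v=1,ok=F), VALIDATE:P1(v=10,ok=F), TRANSFORM:-, EMIT:-] out:-; in:P2
Tick 3: [PARSE:P3(v=16,ok=F), VALIDATE:P2(v=1,ok=F), TRANSFORM:P1(v=0,ok=F), EMIT:-] out:-; in:P3
Tick 4: [PARSE:P4(v=15,ok=F), VALIDATE:P3(v=16,ok=F), TRANSFORM:P2(v=0,ok=F), EMIT:P1(v=0,ok=F)] out:-; in:P4
Tick 5: [PARSE:-, VALIDATE:P4(v=15,ok=T), TRANSFORM:P3(v=0,ok=F), EMIT:P2(v=0,ok=F)] out:P1(v=0); in:-
Tick 6: [PARSE:-, VALIDATE:-, TRANSFORM:P4(v=45,ok=T), EMIT:P3(v=0,ok=F)] out:P2(v=0); in:-
Tick 7: [PARSE:-, VALIDATE:-, TRANSFORM:-, EMIT:P4(v=45,ok=T)] out:P3(v=0); in:-
Tick 8: [PARSE:-, VALIDATE:-, TRANSFORM:-, EMIT:-] out:P4(v=45); in:-
P3: arrives tick 3, valid=False (id=3, id%4=3), emit tick 7, final value 0

Answer: 7 0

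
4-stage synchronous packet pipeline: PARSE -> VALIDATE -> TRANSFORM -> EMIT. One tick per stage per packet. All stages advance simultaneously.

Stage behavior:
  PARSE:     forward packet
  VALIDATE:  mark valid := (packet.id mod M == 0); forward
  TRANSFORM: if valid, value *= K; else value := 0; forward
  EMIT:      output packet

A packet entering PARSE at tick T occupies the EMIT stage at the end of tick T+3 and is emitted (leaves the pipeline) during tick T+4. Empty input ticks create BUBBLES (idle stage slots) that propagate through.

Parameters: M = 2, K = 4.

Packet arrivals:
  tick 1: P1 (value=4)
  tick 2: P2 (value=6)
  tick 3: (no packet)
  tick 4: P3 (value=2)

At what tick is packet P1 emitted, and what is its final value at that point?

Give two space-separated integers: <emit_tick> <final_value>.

Tick 1: [PARSE:P1(v=4,ok=F), VALIDATE:-, TRANSFORM:-, EMIT:-] out:-; in:P1
Tick 2: [PARSE:P2(v=6,ok=F), VALIDATE:P1(v=4,ok=F), TRANSFORM:-, EMIT:-] out:-; in:P2
Tick 3: [PARSE:-, VALIDATE:P2(v=6,ok=T), TRANSFORM:P1(v=0,ok=F), EMIT:-] out:-; in:-
Tick 4: [PARSE:P3(v=2,ok=F), VALIDATE:-, TRANSFORM:P2(v=24,ok=T), EMIT:P1(v=0,ok=F)] out:-; in:P3
Tick 5: [PARSE:-, VALIDATE:P3(v=2,ok=F), TRANSFORM:-, EMIT:P2(v=24,ok=T)] out:P1(v=0); in:-
Tick 6: [PARSE:-, VALIDATE:-, TRANSFORM:P3(v=0,ok=F), EMIT:-] out:P2(v=24); in:-
Tick 7: [PARSE:-, VALIDATE:-, TRANSFORM:-, EMIT:P3(v=0,ok=F)] out:-; in:-
Tick 8: [PARSE:-, VALIDATE:-, TRANSFORM:-, EMIT:-] out:P3(v=0); in:-
P1: arrives tick 1, valid=False (id=1, id%2=1), emit tick 5, final value 0

Answer: 5 0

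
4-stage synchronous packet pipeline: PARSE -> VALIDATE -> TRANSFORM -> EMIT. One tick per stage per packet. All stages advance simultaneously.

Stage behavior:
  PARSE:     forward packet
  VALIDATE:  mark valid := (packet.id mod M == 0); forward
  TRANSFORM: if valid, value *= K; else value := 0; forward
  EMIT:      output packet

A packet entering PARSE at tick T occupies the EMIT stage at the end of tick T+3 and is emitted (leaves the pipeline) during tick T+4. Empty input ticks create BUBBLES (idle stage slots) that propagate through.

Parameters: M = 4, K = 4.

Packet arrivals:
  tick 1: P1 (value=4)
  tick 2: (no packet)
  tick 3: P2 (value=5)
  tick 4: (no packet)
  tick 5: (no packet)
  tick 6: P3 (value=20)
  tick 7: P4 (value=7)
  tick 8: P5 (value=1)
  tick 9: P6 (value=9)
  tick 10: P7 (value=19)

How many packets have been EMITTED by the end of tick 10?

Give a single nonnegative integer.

Tick 1: [PARSE:P1(v=4,ok=F), VALIDATE:-, TRANSFORM:-, EMIT:-] out:-; in:P1
Tick 2: [PARSE:-, VALIDATE:P1(v=4,ok=F), TRANSFORM:-, EMIT:-] out:-; in:-
Tick 3: [PARSE:P2(v=5,ok=F), VALIDATE:-, TRANSFORM:P1(v=0,ok=F), EMIT:-] out:-; in:P2
Tick 4: [PARSE:-, VALIDATE:P2(v=5,ok=F), TRANSFORM:-, EMIT:P1(v=0,ok=F)] out:-; in:-
Tick 5: [PARSE:-, VALIDATE:-, TRANSFORM:P2(v=0,ok=F), EMIT:-] out:P1(v=0); in:-
Tick 6: [PARSE:P3(v=20,ok=F), VALIDATE:-, TRANSFORM:-, EMIT:P2(v=0,ok=F)] out:-; in:P3
Tick 7: [PARSE:P4(v=7,ok=F), VALIDATE:P3(v=20,ok=F), TRANSFORM:-, EMIT:-] out:P2(v=0); in:P4
Tick 8: [PARSE:P5(v=1,ok=F), VALIDATE:P4(v=7,ok=T), TRANSFORM:P3(v=0,ok=F), EMIT:-] out:-; in:P5
Tick 9: [PARSE:P6(v=9,ok=F), VALIDATE:P5(v=1,ok=F), TRANSFORM:P4(v=28,ok=T), EMIT:P3(v=0,ok=F)] out:-; in:P6
Tick 10: [PARSE:P7(v=19,ok=F), VALIDATE:P6(v=9,ok=F), TRANSFORM:P5(v=0,ok=F), EMIT:P4(v=28,ok=T)] out:P3(v=0); in:P7
Emitted by tick 10: ['P1', 'P2', 'P3']

Answer: 3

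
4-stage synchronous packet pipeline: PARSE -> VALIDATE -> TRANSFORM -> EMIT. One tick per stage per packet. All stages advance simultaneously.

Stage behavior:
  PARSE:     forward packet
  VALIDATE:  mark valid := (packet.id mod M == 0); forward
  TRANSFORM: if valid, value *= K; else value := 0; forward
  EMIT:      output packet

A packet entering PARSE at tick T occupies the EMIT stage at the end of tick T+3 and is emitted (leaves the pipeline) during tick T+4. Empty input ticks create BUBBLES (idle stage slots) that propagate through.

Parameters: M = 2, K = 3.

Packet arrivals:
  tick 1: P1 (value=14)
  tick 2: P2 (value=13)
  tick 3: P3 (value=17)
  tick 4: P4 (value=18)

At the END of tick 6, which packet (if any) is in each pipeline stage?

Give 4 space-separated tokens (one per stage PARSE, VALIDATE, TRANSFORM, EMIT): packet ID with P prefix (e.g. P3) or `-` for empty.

Tick 1: [PARSE:P1(v=14,ok=F), VALIDATE:-, TRANSFORM:-, EMIT:-] out:-; in:P1
Tick 2: [PARSE:P2(v=13,ok=F), VALIDATE:P1(v=14,ok=F), TRANSFORM:-, EMIT:-] out:-; in:P2
Tick 3: [PARSE:P3(v=17,ok=F), VALIDATE:P2(v=13,ok=T), TRANSFORM:P1(v=0,ok=F), EMIT:-] out:-; in:P3
Tick 4: [PARSE:P4(v=18,ok=F), VALIDATE:P3(v=17,ok=F), TRANSFORM:P2(v=39,ok=T), EMIT:P1(v=0,ok=F)] out:-; in:P4
Tick 5: [PARSE:-, VALIDATE:P4(v=18,ok=T), TRANSFORM:P3(v=0,ok=F), EMIT:P2(v=39,ok=T)] out:P1(v=0); in:-
Tick 6: [PARSE:-, VALIDATE:-, TRANSFORM:P4(v=54,ok=T), EMIT:P3(v=0,ok=F)] out:P2(v=39); in:-
At end of tick 6: ['-', '-', 'P4', 'P3']

Answer: - - P4 P3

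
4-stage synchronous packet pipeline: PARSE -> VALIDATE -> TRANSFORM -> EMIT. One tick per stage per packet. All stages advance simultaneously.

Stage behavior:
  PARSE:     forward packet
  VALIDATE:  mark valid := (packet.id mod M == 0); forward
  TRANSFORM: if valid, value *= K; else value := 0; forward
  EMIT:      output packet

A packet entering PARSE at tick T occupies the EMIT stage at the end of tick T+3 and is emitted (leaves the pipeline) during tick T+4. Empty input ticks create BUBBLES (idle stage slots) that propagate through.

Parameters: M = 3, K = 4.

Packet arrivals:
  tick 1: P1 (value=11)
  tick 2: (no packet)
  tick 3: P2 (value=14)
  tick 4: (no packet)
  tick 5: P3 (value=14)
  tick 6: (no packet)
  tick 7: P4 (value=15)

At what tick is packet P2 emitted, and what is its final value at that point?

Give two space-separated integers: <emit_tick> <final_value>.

Tick 1: [PARSE:P1(v=11,ok=F), VALIDATE:-, TRANSFORM:-, EMIT:-] out:-; in:P1
Tick 2: [PARSE:-, VALIDATE:P1(v=11,ok=F), TRANSFORM:-, EMIT:-] out:-; in:-
Tick 3: [PARSE:P2(v=14,ok=F), VALIDATE:-, TRANSFORM:P1(v=0,ok=F), EMIT:-] out:-; in:P2
Tick 4: [PARSE:-, VALIDATE:P2(v=14,ok=F), TRANSFORM:-, EMIT:P1(v=0,ok=F)] out:-; in:-
Tick 5: [PARSE:P3(v=14,ok=F), VALIDATE:-, TRANSFORM:P2(v=0,ok=F), EMIT:-] out:P1(v=0); in:P3
Tick 6: [PARSE:-, VALIDATE:P3(v=14,ok=T), TRANSFORM:-, EMIT:P2(v=0,ok=F)] out:-; in:-
Tick 7: [PARSE:P4(v=15,ok=F), VALIDATE:-, TRANSFORM:P3(v=56,ok=T), EMIT:-] out:P2(v=0); in:P4
Tick 8: [PARSE:-, VALIDATE:P4(v=15,ok=F), TRANSFORM:-, EMIT:P3(v=56,ok=T)] out:-; in:-
Tick 9: [PARSE:-, VALIDATE:-, TRANSFORM:P4(v=0,ok=F), EMIT:-] out:P3(v=56); in:-
Tick 10: [PARSE:-, VALIDATE:-, TRANSFORM:-, EMIT:P4(v=0,ok=F)] out:-; in:-
Tick 11: [PARSE:-, VALIDATE:-, TRANSFORM:-, EMIT:-] out:P4(v=0); in:-
P2: arrives tick 3, valid=False (id=2, id%3=2), emit tick 7, final value 0

Answer: 7 0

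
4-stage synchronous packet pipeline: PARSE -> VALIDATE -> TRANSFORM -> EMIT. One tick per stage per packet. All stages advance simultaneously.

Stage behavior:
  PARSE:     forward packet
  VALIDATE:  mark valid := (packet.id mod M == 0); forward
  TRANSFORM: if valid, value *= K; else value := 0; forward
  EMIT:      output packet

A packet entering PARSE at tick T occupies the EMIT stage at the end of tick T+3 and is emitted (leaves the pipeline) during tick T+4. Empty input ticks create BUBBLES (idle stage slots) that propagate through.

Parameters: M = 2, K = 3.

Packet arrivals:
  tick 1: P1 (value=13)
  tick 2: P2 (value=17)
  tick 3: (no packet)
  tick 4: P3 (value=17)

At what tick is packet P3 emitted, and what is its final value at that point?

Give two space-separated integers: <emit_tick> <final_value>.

Tick 1: [PARSE:P1(v=13,ok=F), VALIDATE:-, TRANSFORM:-, EMIT:-] out:-; in:P1
Tick 2: [PARSE:P2(v=17,ok=F), VALIDATE:P1(v=13,ok=F), TRANSFORM:-, EMIT:-] out:-; in:P2
Tick 3: [PARSE:-, VALIDATE:P2(v=17,ok=T), TRANSFORM:P1(v=0,ok=F), EMIT:-] out:-; in:-
Tick 4: [PARSE:P3(v=17,ok=F), VALIDATE:-, TRANSFORM:P2(v=51,ok=T), EMIT:P1(v=0,ok=F)] out:-; in:P3
Tick 5: [PARSE:-, VALIDATE:P3(v=17,ok=F), TRANSFORM:-, EMIT:P2(v=51,ok=T)] out:P1(v=0); in:-
Tick 6: [PARSE:-, VALIDATE:-, TRANSFORM:P3(v=0,ok=F), EMIT:-] out:P2(v=51); in:-
Tick 7: [PARSE:-, VALIDATE:-, TRANSFORM:-, EMIT:P3(v=0,ok=F)] out:-; in:-
Tick 8: [PARSE:-, VALIDATE:-, TRANSFORM:-, EMIT:-] out:P3(v=0); in:-
P3: arrives tick 4, valid=False (id=3, id%2=1), emit tick 8, final value 0

Answer: 8 0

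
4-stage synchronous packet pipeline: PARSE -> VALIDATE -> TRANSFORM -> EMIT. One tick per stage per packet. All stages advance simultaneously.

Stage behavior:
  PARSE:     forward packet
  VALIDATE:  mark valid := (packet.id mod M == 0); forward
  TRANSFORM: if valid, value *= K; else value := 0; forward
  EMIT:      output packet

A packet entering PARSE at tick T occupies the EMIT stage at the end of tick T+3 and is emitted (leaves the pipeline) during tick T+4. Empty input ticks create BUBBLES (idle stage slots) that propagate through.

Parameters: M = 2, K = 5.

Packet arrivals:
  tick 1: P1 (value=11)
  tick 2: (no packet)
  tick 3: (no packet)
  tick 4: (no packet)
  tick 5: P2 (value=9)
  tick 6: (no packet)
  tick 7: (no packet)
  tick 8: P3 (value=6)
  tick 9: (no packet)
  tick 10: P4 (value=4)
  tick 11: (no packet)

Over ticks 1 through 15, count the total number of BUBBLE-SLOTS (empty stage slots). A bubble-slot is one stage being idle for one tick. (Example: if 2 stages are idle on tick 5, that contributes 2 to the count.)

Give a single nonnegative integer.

Answer: 44

Derivation:
Tick 1: [PARSE:P1(v=11,ok=F), VALIDATE:-, TRANSFORM:-, EMIT:-] out:-; bubbles=3
Tick 2: [PARSE:-, VALIDATE:P1(v=11,ok=F), TRANSFORM:-, EMIT:-] out:-; bubbles=3
Tick 3: [PARSE:-, VALIDATE:-, TRANSFORM:P1(v=0,ok=F), EMIT:-] out:-; bubbles=3
Tick 4: [PARSE:-, VALIDATE:-, TRANSFORM:-, EMIT:P1(v=0,ok=F)] out:-; bubbles=3
Tick 5: [PARSE:P2(v=9,ok=F), VALIDATE:-, TRANSFORM:-, EMIT:-] out:P1(v=0); bubbles=3
Tick 6: [PARSE:-, VALIDATE:P2(v=9,ok=T), TRANSFORM:-, EMIT:-] out:-; bubbles=3
Tick 7: [PARSE:-, VALIDATE:-, TRANSFORM:P2(v=45,ok=T), EMIT:-] out:-; bubbles=3
Tick 8: [PARSE:P3(v=6,ok=F), VALIDATE:-, TRANSFORM:-, EMIT:P2(v=45,ok=T)] out:-; bubbles=2
Tick 9: [PARSE:-, VALIDATE:P3(v=6,ok=F), TRANSFORM:-, EMIT:-] out:P2(v=45); bubbles=3
Tick 10: [PARSE:P4(v=4,ok=F), VALIDATE:-, TRANSFORM:P3(v=0,ok=F), EMIT:-] out:-; bubbles=2
Tick 11: [PARSE:-, VALIDATE:P4(v=4,ok=T), TRANSFORM:-, EMIT:P3(v=0,ok=F)] out:-; bubbles=2
Tick 12: [PARSE:-, VALIDATE:-, TRANSFORM:P4(v=20,ok=T), EMIT:-] out:P3(v=0); bubbles=3
Tick 13: [PARSE:-, VALIDATE:-, TRANSFORM:-, EMIT:P4(v=20,ok=T)] out:-; bubbles=3
Tick 14: [PARSE:-, VALIDATE:-, TRANSFORM:-, EMIT:-] out:P4(v=20); bubbles=4
Tick 15: [PARSE:-, VALIDATE:-, TRANSFORM:-, EMIT:-] out:-; bubbles=4
Total bubble-slots: 44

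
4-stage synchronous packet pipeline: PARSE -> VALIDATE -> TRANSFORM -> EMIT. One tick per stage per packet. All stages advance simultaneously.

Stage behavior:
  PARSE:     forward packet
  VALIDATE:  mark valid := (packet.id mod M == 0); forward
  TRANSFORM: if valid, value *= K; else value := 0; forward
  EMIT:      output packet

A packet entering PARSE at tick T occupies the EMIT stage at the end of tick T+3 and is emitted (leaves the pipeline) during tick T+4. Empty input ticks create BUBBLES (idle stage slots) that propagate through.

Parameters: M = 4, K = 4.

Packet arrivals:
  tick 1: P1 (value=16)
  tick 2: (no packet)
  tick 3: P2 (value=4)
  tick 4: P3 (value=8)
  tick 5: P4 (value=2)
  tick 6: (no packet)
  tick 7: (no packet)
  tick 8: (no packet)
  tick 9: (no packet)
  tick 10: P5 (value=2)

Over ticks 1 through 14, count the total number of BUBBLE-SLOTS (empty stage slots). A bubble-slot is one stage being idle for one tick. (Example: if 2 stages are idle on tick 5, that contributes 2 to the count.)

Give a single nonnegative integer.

Answer: 36

Derivation:
Tick 1: [PARSE:P1(v=16,ok=F), VALIDATE:-, TRANSFORM:-, EMIT:-] out:-; bubbles=3
Tick 2: [PARSE:-, VALIDATE:P1(v=16,ok=F), TRANSFORM:-, EMIT:-] out:-; bubbles=3
Tick 3: [PARSE:P2(v=4,ok=F), VALIDATE:-, TRANSFORM:P1(v=0,ok=F), EMIT:-] out:-; bubbles=2
Tick 4: [PARSE:P3(v=8,ok=F), VALIDATE:P2(v=4,ok=F), TRANSFORM:-, EMIT:P1(v=0,ok=F)] out:-; bubbles=1
Tick 5: [PARSE:P4(v=2,ok=F), VALIDATE:P3(v=8,ok=F), TRANSFORM:P2(v=0,ok=F), EMIT:-] out:P1(v=0); bubbles=1
Tick 6: [PARSE:-, VALIDATE:P4(v=2,ok=T), TRANSFORM:P3(v=0,ok=F), EMIT:P2(v=0,ok=F)] out:-; bubbles=1
Tick 7: [PARSE:-, VALIDATE:-, TRANSFORM:P4(v=8,ok=T), EMIT:P3(v=0,ok=F)] out:P2(v=0); bubbles=2
Tick 8: [PARSE:-, VALIDATE:-, TRANSFORM:-, EMIT:P4(v=8,ok=T)] out:P3(v=0); bubbles=3
Tick 9: [PARSE:-, VALIDATE:-, TRANSFORM:-, EMIT:-] out:P4(v=8); bubbles=4
Tick 10: [PARSE:P5(v=2,ok=F), VALIDATE:-, TRANSFORM:-, EMIT:-] out:-; bubbles=3
Tick 11: [PARSE:-, VALIDATE:P5(v=2,ok=F), TRANSFORM:-, EMIT:-] out:-; bubbles=3
Tick 12: [PARSE:-, VALIDATE:-, TRANSFORM:P5(v=0,ok=F), EMIT:-] out:-; bubbles=3
Tick 13: [PARSE:-, VALIDATE:-, TRANSFORM:-, EMIT:P5(v=0,ok=F)] out:-; bubbles=3
Tick 14: [PARSE:-, VALIDATE:-, TRANSFORM:-, EMIT:-] out:P5(v=0); bubbles=4
Total bubble-slots: 36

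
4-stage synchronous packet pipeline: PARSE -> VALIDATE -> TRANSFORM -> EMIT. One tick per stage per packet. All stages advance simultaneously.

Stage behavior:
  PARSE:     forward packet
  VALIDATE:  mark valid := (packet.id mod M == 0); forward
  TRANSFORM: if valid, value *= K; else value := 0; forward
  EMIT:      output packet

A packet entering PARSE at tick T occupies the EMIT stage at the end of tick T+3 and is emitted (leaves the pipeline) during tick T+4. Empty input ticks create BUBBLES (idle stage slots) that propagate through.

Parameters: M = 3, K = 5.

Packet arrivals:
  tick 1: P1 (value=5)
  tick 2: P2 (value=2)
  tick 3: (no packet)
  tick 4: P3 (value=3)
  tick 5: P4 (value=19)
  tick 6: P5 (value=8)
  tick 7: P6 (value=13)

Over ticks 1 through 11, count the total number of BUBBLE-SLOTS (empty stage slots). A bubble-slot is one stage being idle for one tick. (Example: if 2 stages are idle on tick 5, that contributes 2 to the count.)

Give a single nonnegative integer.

Tick 1: [PARSE:P1(v=5,ok=F), VALIDATE:-, TRANSFORM:-, EMIT:-] out:-; bubbles=3
Tick 2: [PARSE:P2(v=2,ok=F), VALIDATE:P1(v=5,ok=F), TRANSFORM:-, EMIT:-] out:-; bubbles=2
Tick 3: [PARSE:-, VALIDATE:P2(v=2,ok=F), TRANSFORM:P1(v=0,ok=F), EMIT:-] out:-; bubbles=2
Tick 4: [PARSE:P3(v=3,ok=F), VALIDATE:-, TRANSFORM:P2(v=0,ok=F), EMIT:P1(v=0,ok=F)] out:-; bubbles=1
Tick 5: [PARSE:P4(v=19,ok=F), VALIDATE:P3(v=3,ok=T), TRANSFORM:-, EMIT:P2(v=0,ok=F)] out:P1(v=0); bubbles=1
Tick 6: [PARSE:P5(v=8,ok=F), VALIDATE:P4(v=19,ok=F), TRANSFORM:P3(v=15,ok=T), EMIT:-] out:P2(v=0); bubbles=1
Tick 7: [PARSE:P6(v=13,ok=F), VALIDATE:P5(v=8,ok=F), TRANSFORM:P4(v=0,ok=F), EMIT:P3(v=15,ok=T)] out:-; bubbles=0
Tick 8: [PARSE:-, VALIDATE:P6(v=13,ok=T), TRANSFORM:P5(v=0,ok=F), EMIT:P4(v=0,ok=F)] out:P3(v=15); bubbles=1
Tick 9: [PARSE:-, VALIDATE:-, TRANSFORM:P6(v=65,ok=T), EMIT:P5(v=0,ok=F)] out:P4(v=0); bubbles=2
Tick 10: [PARSE:-, VALIDATE:-, TRANSFORM:-, EMIT:P6(v=65,ok=T)] out:P5(v=0); bubbles=3
Tick 11: [PARSE:-, VALIDATE:-, TRANSFORM:-, EMIT:-] out:P6(v=65); bubbles=4
Total bubble-slots: 20

Answer: 20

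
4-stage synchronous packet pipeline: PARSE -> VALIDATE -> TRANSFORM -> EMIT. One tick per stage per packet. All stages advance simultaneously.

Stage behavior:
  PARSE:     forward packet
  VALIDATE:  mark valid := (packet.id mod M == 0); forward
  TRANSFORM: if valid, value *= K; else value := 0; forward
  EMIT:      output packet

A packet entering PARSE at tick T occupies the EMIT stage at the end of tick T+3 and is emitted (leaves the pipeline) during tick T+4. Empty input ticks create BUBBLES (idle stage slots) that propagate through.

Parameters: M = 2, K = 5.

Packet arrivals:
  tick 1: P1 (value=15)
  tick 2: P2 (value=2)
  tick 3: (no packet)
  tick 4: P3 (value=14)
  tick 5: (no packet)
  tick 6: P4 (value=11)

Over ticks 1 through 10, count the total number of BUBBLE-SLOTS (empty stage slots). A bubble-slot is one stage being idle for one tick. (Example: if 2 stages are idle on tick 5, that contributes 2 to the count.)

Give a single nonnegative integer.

Tick 1: [PARSE:P1(v=15,ok=F), VALIDATE:-, TRANSFORM:-, EMIT:-] out:-; bubbles=3
Tick 2: [PARSE:P2(v=2,ok=F), VALIDATE:P1(v=15,ok=F), TRANSFORM:-, EMIT:-] out:-; bubbles=2
Tick 3: [PARSE:-, VALIDATE:P2(v=2,ok=T), TRANSFORM:P1(v=0,ok=F), EMIT:-] out:-; bubbles=2
Tick 4: [PARSE:P3(v=14,ok=F), VALIDATE:-, TRANSFORM:P2(v=10,ok=T), EMIT:P1(v=0,ok=F)] out:-; bubbles=1
Tick 5: [PARSE:-, VALIDATE:P3(v=14,ok=F), TRANSFORM:-, EMIT:P2(v=10,ok=T)] out:P1(v=0); bubbles=2
Tick 6: [PARSE:P4(v=11,ok=F), VALIDATE:-, TRANSFORM:P3(v=0,ok=F), EMIT:-] out:P2(v=10); bubbles=2
Tick 7: [PARSE:-, VALIDATE:P4(v=11,ok=T), TRANSFORM:-, EMIT:P3(v=0,ok=F)] out:-; bubbles=2
Tick 8: [PARSE:-, VALIDATE:-, TRANSFORM:P4(v=55,ok=T), EMIT:-] out:P3(v=0); bubbles=3
Tick 9: [PARSE:-, VALIDATE:-, TRANSFORM:-, EMIT:P4(v=55,ok=T)] out:-; bubbles=3
Tick 10: [PARSE:-, VALIDATE:-, TRANSFORM:-, EMIT:-] out:P4(v=55); bubbles=4
Total bubble-slots: 24

Answer: 24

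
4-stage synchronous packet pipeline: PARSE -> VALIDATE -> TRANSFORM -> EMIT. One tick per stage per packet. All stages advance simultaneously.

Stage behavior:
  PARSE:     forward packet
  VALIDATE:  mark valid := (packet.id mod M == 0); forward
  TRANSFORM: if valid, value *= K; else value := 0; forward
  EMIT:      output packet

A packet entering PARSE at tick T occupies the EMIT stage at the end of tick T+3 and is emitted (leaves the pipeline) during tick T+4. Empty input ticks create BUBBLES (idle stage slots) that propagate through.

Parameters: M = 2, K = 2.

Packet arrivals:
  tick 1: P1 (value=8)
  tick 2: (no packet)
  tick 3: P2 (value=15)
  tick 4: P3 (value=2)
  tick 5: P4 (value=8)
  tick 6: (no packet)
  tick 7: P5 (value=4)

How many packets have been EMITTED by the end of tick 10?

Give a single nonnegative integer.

Tick 1: [PARSE:P1(v=8,ok=F), VALIDATE:-, TRANSFORM:-, EMIT:-] out:-; in:P1
Tick 2: [PARSE:-, VALIDATE:P1(v=8,ok=F), TRANSFORM:-, EMIT:-] out:-; in:-
Tick 3: [PARSE:P2(v=15,ok=F), VALIDATE:-, TRANSFORM:P1(v=0,ok=F), EMIT:-] out:-; in:P2
Tick 4: [PARSE:P3(v=2,ok=F), VALIDATE:P2(v=15,ok=T), TRANSFORM:-, EMIT:P1(v=0,ok=F)] out:-; in:P3
Tick 5: [PARSE:P4(v=8,ok=F), VALIDATE:P3(v=2,ok=F), TRANSFORM:P2(v=30,ok=T), EMIT:-] out:P1(v=0); in:P4
Tick 6: [PARSE:-, VALIDATE:P4(v=8,ok=T), TRANSFORM:P3(v=0,ok=F), EMIT:P2(v=30,ok=T)] out:-; in:-
Tick 7: [PARSE:P5(v=4,ok=F), VALIDATE:-, TRANSFORM:P4(v=16,ok=T), EMIT:P3(v=0,ok=F)] out:P2(v=30); in:P5
Tick 8: [PARSE:-, VALIDATE:P5(v=4,ok=F), TRANSFORM:-, EMIT:P4(v=16,ok=T)] out:P3(v=0); in:-
Tick 9: [PARSE:-, VALIDATE:-, TRANSFORM:P5(v=0,ok=F), EMIT:-] out:P4(v=16); in:-
Tick 10: [PARSE:-, VALIDATE:-, TRANSFORM:-, EMIT:P5(v=0,ok=F)] out:-; in:-
Emitted by tick 10: ['P1', 'P2', 'P3', 'P4']

Answer: 4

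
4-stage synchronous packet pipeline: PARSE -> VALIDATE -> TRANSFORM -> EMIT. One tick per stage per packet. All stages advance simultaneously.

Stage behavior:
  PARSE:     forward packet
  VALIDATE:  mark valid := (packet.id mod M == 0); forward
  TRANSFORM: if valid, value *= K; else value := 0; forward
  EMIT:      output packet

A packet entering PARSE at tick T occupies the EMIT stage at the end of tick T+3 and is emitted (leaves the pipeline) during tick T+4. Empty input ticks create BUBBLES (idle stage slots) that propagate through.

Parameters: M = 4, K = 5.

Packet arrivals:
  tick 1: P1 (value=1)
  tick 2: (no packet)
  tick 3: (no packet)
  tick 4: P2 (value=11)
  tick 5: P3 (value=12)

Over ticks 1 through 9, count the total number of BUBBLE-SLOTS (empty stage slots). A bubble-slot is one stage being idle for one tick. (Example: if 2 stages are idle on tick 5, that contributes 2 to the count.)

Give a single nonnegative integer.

Answer: 24

Derivation:
Tick 1: [PARSE:P1(v=1,ok=F), VALIDATE:-, TRANSFORM:-, EMIT:-] out:-; bubbles=3
Tick 2: [PARSE:-, VALIDATE:P1(v=1,ok=F), TRANSFORM:-, EMIT:-] out:-; bubbles=3
Tick 3: [PARSE:-, VALIDATE:-, TRANSFORM:P1(v=0,ok=F), EMIT:-] out:-; bubbles=3
Tick 4: [PARSE:P2(v=11,ok=F), VALIDATE:-, TRANSFORM:-, EMIT:P1(v=0,ok=F)] out:-; bubbles=2
Tick 5: [PARSE:P3(v=12,ok=F), VALIDATE:P2(v=11,ok=F), TRANSFORM:-, EMIT:-] out:P1(v=0); bubbles=2
Tick 6: [PARSE:-, VALIDATE:P3(v=12,ok=F), TRANSFORM:P2(v=0,ok=F), EMIT:-] out:-; bubbles=2
Tick 7: [PARSE:-, VALIDATE:-, TRANSFORM:P3(v=0,ok=F), EMIT:P2(v=0,ok=F)] out:-; bubbles=2
Tick 8: [PARSE:-, VALIDATE:-, TRANSFORM:-, EMIT:P3(v=0,ok=F)] out:P2(v=0); bubbles=3
Tick 9: [PARSE:-, VALIDATE:-, TRANSFORM:-, EMIT:-] out:P3(v=0); bubbles=4
Total bubble-slots: 24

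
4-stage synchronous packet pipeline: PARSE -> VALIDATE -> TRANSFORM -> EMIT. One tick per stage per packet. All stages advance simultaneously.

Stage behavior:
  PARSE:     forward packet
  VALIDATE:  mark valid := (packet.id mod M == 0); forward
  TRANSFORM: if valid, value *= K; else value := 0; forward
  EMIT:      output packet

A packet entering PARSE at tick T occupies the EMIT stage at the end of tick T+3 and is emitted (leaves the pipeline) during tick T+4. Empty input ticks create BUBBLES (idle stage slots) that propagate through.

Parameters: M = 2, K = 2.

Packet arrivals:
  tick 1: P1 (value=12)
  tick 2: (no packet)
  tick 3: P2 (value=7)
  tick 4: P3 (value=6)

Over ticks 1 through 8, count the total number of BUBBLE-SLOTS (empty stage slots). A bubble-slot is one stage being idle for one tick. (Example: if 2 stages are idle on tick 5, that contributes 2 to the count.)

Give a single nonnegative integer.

Answer: 20

Derivation:
Tick 1: [PARSE:P1(v=12,ok=F), VALIDATE:-, TRANSFORM:-, EMIT:-] out:-; bubbles=3
Tick 2: [PARSE:-, VALIDATE:P1(v=12,ok=F), TRANSFORM:-, EMIT:-] out:-; bubbles=3
Tick 3: [PARSE:P2(v=7,ok=F), VALIDATE:-, TRANSFORM:P1(v=0,ok=F), EMIT:-] out:-; bubbles=2
Tick 4: [PARSE:P3(v=6,ok=F), VALIDATE:P2(v=7,ok=T), TRANSFORM:-, EMIT:P1(v=0,ok=F)] out:-; bubbles=1
Tick 5: [PARSE:-, VALIDATE:P3(v=6,ok=F), TRANSFORM:P2(v=14,ok=T), EMIT:-] out:P1(v=0); bubbles=2
Tick 6: [PARSE:-, VALIDATE:-, TRANSFORM:P3(v=0,ok=F), EMIT:P2(v=14,ok=T)] out:-; bubbles=2
Tick 7: [PARSE:-, VALIDATE:-, TRANSFORM:-, EMIT:P3(v=0,ok=F)] out:P2(v=14); bubbles=3
Tick 8: [PARSE:-, VALIDATE:-, TRANSFORM:-, EMIT:-] out:P3(v=0); bubbles=4
Total bubble-slots: 20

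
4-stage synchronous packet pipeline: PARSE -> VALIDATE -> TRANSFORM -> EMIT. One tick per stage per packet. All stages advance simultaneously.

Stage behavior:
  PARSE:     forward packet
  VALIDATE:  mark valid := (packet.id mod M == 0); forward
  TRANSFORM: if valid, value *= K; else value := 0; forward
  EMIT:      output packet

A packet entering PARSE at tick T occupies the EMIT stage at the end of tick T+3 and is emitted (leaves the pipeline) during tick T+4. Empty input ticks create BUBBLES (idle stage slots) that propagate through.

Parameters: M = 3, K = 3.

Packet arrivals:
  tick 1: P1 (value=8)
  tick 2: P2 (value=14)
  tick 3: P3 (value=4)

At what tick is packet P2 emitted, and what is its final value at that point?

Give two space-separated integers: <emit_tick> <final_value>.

Tick 1: [PARSE:P1(v=8,ok=F), VALIDATE:-, TRANSFORM:-, EMIT:-] out:-; in:P1
Tick 2: [PARSE:P2(v=14,ok=F), VALIDATE:P1(v=8,ok=F), TRANSFORM:-, EMIT:-] out:-; in:P2
Tick 3: [PARSE:P3(v=4,ok=F), VALIDATE:P2(v=14,ok=F), TRANSFORM:P1(v=0,ok=F), EMIT:-] out:-; in:P3
Tick 4: [PARSE:-, VALIDATE:P3(v=4,ok=T), TRANSFORM:P2(v=0,ok=F), EMIT:P1(v=0,ok=F)] out:-; in:-
Tick 5: [PARSE:-, VALIDATE:-, TRANSFORM:P3(v=12,ok=T), EMIT:P2(v=0,ok=F)] out:P1(v=0); in:-
Tick 6: [PARSE:-, VALIDATE:-, TRANSFORM:-, EMIT:P3(v=12,ok=T)] out:P2(v=0); in:-
Tick 7: [PARSE:-, VALIDATE:-, TRANSFORM:-, EMIT:-] out:P3(v=12); in:-
P2: arrives tick 2, valid=False (id=2, id%3=2), emit tick 6, final value 0

Answer: 6 0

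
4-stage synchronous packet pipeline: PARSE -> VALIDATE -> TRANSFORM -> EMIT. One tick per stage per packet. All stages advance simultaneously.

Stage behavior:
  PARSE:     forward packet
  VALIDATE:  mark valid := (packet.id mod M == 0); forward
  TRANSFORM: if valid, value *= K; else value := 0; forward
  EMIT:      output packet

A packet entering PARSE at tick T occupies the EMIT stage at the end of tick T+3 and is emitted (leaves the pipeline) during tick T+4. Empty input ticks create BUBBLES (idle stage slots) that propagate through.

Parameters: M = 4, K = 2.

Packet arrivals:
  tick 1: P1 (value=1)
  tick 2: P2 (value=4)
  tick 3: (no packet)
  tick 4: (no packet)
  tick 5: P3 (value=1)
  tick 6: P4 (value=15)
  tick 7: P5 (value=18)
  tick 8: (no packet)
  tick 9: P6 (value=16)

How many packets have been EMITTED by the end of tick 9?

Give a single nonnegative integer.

Answer: 3

Derivation:
Tick 1: [PARSE:P1(v=1,ok=F), VALIDATE:-, TRANSFORM:-, EMIT:-] out:-; in:P1
Tick 2: [PARSE:P2(v=4,ok=F), VALIDATE:P1(v=1,ok=F), TRANSFORM:-, EMIT:-] out:-; in:P2
Tick 3: [PARSE:-, VALIDATE:P2(v=4,ok=F), TRANSFORM:P1(v=0,ok=F), EMIT:-] out:-; in:-
Tick 4: [PARSE:-, VALIDATE:-, TRANSFORM:P2(v=0,ok=F), EMIT:P1(v=0,ok=F)] out:-; in:-
Tick 5: [PARSE:P3(v=1,ok=F), VALIDATE:-, TRANSFORM:-, EMIT:P2(v=0,ok=F)] out:P1(v=0); in:P3
Tick 6: [PARSE:P4(v=15,ok=F), VALIDATE:P3(v=1,ok=F), TRANSFORM:-, EMIT:-] out:P2(v=0); in:P4
Tick 7: [PARSE:P5(v=18,ok=F), VALIDATE:P4(v=15,ok=T), TRANSFORM:P3(v=0,ok=F), EMIT:-] out:-; in:P5
Tick 8: [PARSE:-, VALIDATE:P5(v=18,ok=F), TRANSFORM:P4(v=30,ok=T), EMIT:P3(v=0,ok=F)] out:-; in:-
Tick 9: [PARSE:P6(v=16,ok=F), VALIDATE:-, TRANSFORM:P5(v=0,ok=F), EMIT:P4(v=30,ok=T)] out:P3(v=0); in:P6
Emitted by tick 9: ['P1', 'P2', 'P3']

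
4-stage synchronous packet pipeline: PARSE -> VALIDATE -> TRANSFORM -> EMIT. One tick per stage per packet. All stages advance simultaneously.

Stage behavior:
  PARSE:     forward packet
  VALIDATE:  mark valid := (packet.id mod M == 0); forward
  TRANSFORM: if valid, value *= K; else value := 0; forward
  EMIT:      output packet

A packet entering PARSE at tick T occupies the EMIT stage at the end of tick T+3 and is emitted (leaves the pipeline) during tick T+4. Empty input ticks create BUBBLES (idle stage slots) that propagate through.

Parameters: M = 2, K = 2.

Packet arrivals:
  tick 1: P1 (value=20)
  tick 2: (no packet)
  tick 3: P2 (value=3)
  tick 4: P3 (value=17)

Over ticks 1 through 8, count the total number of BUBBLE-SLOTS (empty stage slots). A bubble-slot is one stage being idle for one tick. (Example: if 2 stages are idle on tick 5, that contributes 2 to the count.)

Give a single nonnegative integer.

Tick 1: [PARSE:P1(v=20,ok=F), VALIDATE:-, TRANSFORM:-, EMIT:-] out:-; bubbles=3
Tick 2: [PARSE:-, VALIDATE:P1(v=20,ok=F), TRANSFORM:-, EMIT:-] out:-; bubbles=3
Tick 3: [PARSE:P2(v=3,ok=F), VALIDATE:-, TRANSFORM:P1(v=0,ok=F), EMIT:-] out:-; bubbles=2
Tick 4: [PARSE:P3(v=17,ok=F), VALIDATE:P2(v=3,ok=T), TRANSFORM:-, EMIT:P1(v=0,ok=F)] out:-; bubbles=1
Tick 5: [PARSE:-, VALIDATE:P3(v=17,ok=F), TRANSFORM:P2(v=6,ok=T), EMIT:-] out:P1(v=0); bubbles=2
Tick 6: [PARSE:-, VALIDATE:-, TRANSFORM:P3(v=0,ok=F), EMIT:P2(v=6,ok=T)] out:-; bubbles=2
Tick 7: [PARSE:-, VALIDATE:-, TRANSFORM:-, EMIT:P3(v=0,ok=F)] out:P2(v=6); bubbles=3
Tick 8: [PARSE:-, VALIDATE:-, TRANSFORM:-, EMIT:-] out:P3(v=0); bubbles=4
Total bubble-slots: 20

Answer: 20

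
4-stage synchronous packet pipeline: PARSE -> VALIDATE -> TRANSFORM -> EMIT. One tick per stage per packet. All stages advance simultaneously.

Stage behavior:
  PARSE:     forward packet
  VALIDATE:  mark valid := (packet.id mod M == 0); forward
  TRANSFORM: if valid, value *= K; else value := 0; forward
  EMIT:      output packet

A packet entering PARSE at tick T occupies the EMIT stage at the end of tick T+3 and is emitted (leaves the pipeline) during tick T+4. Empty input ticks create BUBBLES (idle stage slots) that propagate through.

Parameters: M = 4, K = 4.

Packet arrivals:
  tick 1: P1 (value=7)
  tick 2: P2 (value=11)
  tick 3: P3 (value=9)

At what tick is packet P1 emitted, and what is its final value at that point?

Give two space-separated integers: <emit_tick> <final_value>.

Answer: 5 0

Derivation:
Tick 1: [PARSE:P1(v=7,ok=F), VALIDATE:-, TRANSFORM:-, EMIT:-] out:-; in:P1
Tick 2: [PARSE:P2(v=11,ok=F), VALIDATE:P1(v=7,ok=F), TRANSFORM:-, EMIT:-] out:-; in:P2
Tick 3: [PARSE:P3(v=9,ok=F), VALIDATE:P2(v=11,ok=F), TRANSFORM:P1(v=0,ok=F), EMIT:-] out:-; in:P3
Tick 4: [PARSE:-, VALIDATE:P3(v=9,ok=F), TRANSFORM:P2(v=0,ok=F), EMIT:P1(v=0,ok=F)] out:-; in:-
Tick 5: [PARSE:-, VALIDATE:-, TRANSFORM:P3(v=0,ok=F), EMIT:P2(v=0,ok=F)] out:P1(v=0); in:-
Tick 6: [PARSE:-, VALIDATE:-, TRANSFORM:-, EMIT:P3(v=0,ok=F)] out:P2(v=0); in:-
Tick 7: [PARSE:-, VALIDATE:-, TRANSFORM:-, EMIT:-] out:P3(v=0); in:-
P1: arrives tick 1, valid=False (id=1, id%4=1), emit tick 5, final value 0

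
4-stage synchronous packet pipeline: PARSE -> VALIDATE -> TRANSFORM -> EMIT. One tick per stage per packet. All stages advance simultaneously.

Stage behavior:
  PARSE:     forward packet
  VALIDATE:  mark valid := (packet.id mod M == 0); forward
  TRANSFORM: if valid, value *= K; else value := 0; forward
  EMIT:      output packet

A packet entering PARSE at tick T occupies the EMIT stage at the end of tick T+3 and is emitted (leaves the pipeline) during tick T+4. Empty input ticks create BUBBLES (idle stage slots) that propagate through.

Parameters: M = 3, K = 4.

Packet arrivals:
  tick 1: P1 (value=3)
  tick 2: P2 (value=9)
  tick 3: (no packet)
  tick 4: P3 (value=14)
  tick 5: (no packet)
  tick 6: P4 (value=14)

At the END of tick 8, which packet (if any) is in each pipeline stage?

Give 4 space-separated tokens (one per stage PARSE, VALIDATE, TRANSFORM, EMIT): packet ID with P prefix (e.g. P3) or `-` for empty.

Answer: - - P4 -

Derivation:
Tick 1: [PARSE:P1(v=3,ok=F), VALIDATE:-, TRANSFORM:-, EMIT:-] out:-; in:P1
Tick 2: [PARSE:P2(v=9,ok=F), VALIDATE:P1(v=3,ok=F), TRANSFORM:-, EMIT:-] out:-; in:P2
Tick 3: [PARSE:-, VALIDATE:P2(v=9,ok=F), TRANSFORM:P1(v=0,ok=F), EMIT:-] out:-; in:-
Tick 4: [PARSE:P3(v=14,ok=F), VALIDATE:-, TRANSFORM:P2(v=0,ok=F), EMIT:P1(v=0,ok=F)] out:-; in:P3
Tick 5: [PARSE:-, VALIDATE:P3(v=14,ok=T), TRANSFORM:-, EMIT:P2(v=0,ok=F)] out:P1(v=0); in:-
Tick 6: [PARSE:P4(v=14,ok=F), VALIDATE:-, TRANSFORM:P3(v=56,ok=T), EMIT:-] out:P2(v=0); in:P4
Tick 7: [PARSE:-, VALIDATE:P4(v=14,ok=F), TRANSFORM:-, EMIT:P3(v=56,ok=T)] out:-; in:-
Tick 8: [PARSE:-, VALIDATE:-, TRANSFORM:P4(v=0,ok=F), EMIT:-] out:P3(v=56); in:-
At end of tick 8: ['-', '-', 'P4', '-']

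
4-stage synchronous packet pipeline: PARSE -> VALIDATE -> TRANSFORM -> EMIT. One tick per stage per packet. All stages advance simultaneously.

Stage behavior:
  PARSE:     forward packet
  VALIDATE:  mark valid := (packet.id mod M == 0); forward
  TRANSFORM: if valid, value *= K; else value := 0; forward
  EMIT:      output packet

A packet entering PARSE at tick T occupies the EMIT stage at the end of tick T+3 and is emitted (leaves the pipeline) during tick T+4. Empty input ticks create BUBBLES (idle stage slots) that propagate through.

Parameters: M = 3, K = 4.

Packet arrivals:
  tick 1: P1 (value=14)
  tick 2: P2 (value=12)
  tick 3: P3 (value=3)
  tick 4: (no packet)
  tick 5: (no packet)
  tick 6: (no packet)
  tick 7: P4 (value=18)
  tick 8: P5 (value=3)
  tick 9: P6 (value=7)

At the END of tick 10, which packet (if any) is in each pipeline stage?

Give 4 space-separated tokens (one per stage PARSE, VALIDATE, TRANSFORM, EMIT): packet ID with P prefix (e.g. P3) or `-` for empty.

Answer: - P6 P5 P4

Derivation:
Tick 1: [PARSE:P1(v=14,ok=F), VALIDATE:-, TRANSFORM:-, EMIT:-] out:-; in:P1
Tick 2: [PARSE:P2(v=12,ok=F), VALIDATE:P1(v=14,ok=F), TRANSFORM:-, EMIT:-] out:-; in:P2
Tick 3: [PARSE:P3(v=3,ok=F), VALIDATE:P2(v=12,ok=F), TRANSFORM:P1(v=0,ok=F), EMIT:-] out:-; in:P3
Tick 4: [PARSE:-, VALIDATE:P3(v=3,ok=T), TRANSFORM:P2(v=0,ok=F), EMIT:P1(v=0,ok=F)] out:-; in:-
Tick 5: [PARSE:-, VALIDATE:-, TRANSFORM:P3(v=12,ok=T), EMIT:P2(v=0,ok=F)] out:P1(v=0); in:-
Tick 6: [PARSE:-, VALIDATE:-, TRANSFORM:-, EMIT:P3(v=12,ok=T)] out:P2(v=0); in:-
Tick 7: [PARSE:P4(v=18,ok=F), VALIDATE:-, TRANSFORM:-, EMIT:-] out:P3(v=12); in:P4
Tick 8: [PARSE:P5(v=3,ok=F), VALIDATE:P4(v=18,ok=F), TRANSFORM:-, EMIT:-] out:-; in:P5
Tick 9: [PARSE:P6(v=7,ok=F), VALIDATE:P5(v=3,ok=F), TRANSFORM:P4(v=0,ok=F), EMIT:-] out:-; in:P6
Tick 10: [PARSE:-, VALIDATE:P6(v=7,ok=T), TRANSFORM:P5(v=0,ok=F), EMIT:P4(v=0,ok=F)] out:-; in:-
At end of tick 10: ['-', 'P6', 'P5', 'P4']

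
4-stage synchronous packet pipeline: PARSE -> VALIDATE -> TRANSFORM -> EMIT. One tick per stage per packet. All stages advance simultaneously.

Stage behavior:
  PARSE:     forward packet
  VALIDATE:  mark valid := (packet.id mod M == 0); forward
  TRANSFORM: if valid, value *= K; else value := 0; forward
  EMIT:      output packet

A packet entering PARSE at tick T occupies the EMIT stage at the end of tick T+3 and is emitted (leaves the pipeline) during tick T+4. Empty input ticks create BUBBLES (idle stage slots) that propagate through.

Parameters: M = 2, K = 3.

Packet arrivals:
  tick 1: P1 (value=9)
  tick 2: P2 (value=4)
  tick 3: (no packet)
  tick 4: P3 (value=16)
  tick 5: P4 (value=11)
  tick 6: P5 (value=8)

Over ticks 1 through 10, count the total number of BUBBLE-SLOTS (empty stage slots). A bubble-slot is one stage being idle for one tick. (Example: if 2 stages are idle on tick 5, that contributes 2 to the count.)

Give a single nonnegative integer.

Answer: 20

Derivation:
Tick 1: [PARSE:P1(v=9,ok=F), VALIDATE:-, TRANSFORM:-, EMIT:-] out:-; bubbles=3
Tick 2: [PARSE:P2(v=4,ok=F), VALIDATE:P1(v=9,ok=F), TRANSFORM:-, EMIT:-] out:-; bubbles=2
Tick 3: [PARSE:-, VALIDATE:P2(v=4,ok=T), TRANSFORM:P1(v=0,ok=F), EMIT:-] out:-; bubbles=2
Tick 4: [PARSE:P3(v=16,ok=F), VALIDATE:-, TRANSFORM:P2(v=12,ok=T), EMIT:P1(v=0,ok=F)] out:-; bubbles=1
Tick 5: [PARSE:P4(v=11,ok=F), VALIDATE:P3(v=16,ok=F), TRANSFORM:-, EMIT:P2(v=12,ok=T)] out:P1(v=0); bubbles=1
Tick 6: [PARSE:P5(v=8,ok=F), VALIDATE:P4(v=11,ok=T), TRANSFORM:P3(v=0,ok=F), EMIT:-] out:P2(v=12); bubbles=1
Tick 7: [PARSE:-, VALIDATE:P5(v=8,ok=F), TRANSFORM:P4(v=33,ok=T), EMIT:P3(v=0,ok=F)] out:-; bubbles=1
Tick 8: [PARSE:-, VALIDATE:-, TRANSFORM:P5(v=0,ok=F), EMIT:P4(v=33,ok=T)] out:P3(v=0); bubbles=2
Tick 9: [PARSE:-, VALIDATE:-, TRANSFORM:-, EMIT:P5(v=0,ok=F)] out:P4(v=33); bubbles=3
Tick 10: [PARSE:-, VALIDATE:-, TRANSFORM:-, EMIT:-] out:P5(v=0); bubbles=4
Total bubble-slots: 20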